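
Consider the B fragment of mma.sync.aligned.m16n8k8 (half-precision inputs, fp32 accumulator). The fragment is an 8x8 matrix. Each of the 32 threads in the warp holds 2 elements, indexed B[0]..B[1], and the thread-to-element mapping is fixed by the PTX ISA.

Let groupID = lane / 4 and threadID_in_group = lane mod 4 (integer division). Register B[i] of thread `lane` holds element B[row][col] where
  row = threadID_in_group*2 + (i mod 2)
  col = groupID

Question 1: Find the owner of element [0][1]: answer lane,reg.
4,0

c=1⇒gr=1  r=0⇒th=0,odd=0
L=1*4+0=4  i=0=0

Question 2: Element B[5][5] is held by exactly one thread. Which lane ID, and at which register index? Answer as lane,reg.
c:5=>grp=5  r:5=>tig=2,lo=1
L=5*4+2=22  i=1=1

22,1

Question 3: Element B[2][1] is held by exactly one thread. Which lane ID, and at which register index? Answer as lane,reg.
5,0

c: 1->gid=1  r: 2->tid=1,i&1=0
L=1*4+1=5  i=0=0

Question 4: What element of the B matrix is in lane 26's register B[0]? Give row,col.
4,6

lane 26=>26/4=6, 26 mod 4=2
i=0  r:2·2+0=>4  c:6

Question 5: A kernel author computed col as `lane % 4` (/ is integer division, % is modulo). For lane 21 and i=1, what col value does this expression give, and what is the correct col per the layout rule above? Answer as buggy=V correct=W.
buggy=1 correct=5

`lane % 4`[21,1]->1
lane 21: gid=5 (21/4), tid=1 (21%4)
i=1: r=1*2+1=3, c=gid=5
col: 1 vs 5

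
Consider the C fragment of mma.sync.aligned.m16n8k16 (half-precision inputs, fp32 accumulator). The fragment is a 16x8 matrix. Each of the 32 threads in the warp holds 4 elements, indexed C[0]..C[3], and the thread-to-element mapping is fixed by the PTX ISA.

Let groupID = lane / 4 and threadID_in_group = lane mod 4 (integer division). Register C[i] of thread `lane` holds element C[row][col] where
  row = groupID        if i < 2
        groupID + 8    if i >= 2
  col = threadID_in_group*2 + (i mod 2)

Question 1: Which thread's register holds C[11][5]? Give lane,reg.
r=11->g=3,rb=1  c=5->t=2,b0=1
L=3*4+2=14  i=1*2+1=3

14,3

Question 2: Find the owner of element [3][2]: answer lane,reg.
13,0

r:3=>grp=3,rB=0  c:2=>tig=1,lo=0
L=3*4+1=13  i=0*2+0=0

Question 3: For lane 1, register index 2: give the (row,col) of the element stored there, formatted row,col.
lane 1: gid=0 (1/4), tid=1 (1%4)
i=2: r=0+8=8, c=1*2+0=2

8,2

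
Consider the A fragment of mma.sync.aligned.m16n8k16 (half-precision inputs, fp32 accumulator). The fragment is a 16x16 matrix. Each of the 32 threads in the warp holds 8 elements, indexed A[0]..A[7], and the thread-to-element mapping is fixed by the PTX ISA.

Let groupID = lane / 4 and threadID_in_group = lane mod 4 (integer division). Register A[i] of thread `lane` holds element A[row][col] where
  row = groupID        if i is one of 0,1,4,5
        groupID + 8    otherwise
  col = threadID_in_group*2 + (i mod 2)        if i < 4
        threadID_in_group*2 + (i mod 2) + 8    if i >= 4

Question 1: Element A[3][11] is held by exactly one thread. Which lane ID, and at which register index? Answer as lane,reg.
r=3⇒gr=3,Rb=0  c=11⇒Cb=1,th=1,odd=1
L=3*4+1=13  i=1*4+0*2+1=5

13,5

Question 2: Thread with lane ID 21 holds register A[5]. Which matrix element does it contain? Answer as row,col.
5,11

lane 21→21/4=5, 21 mod 4=1
i=5  r:5+0→5  c:2·1+1+8→11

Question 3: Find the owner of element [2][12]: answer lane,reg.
r=2⇒gr=2,Rb=0  c=12⇒Cb=1,th=2,odd=0
L=2*4+2=10  i=1*4+0*2+0=4

10,4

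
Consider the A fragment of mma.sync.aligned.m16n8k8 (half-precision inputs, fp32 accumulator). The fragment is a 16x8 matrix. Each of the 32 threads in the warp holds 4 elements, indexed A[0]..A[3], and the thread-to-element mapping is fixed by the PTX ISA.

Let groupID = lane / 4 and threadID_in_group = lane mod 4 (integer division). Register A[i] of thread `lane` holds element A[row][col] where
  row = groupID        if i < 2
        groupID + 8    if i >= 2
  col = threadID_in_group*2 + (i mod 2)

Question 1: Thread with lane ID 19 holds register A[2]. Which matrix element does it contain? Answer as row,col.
12,6

19: G=4,T=3
[2] (4+8,3*2+0) = (12,6)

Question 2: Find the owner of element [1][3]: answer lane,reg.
5,1

r=1->g=1,rb=0  c=3->t=1,b0=1
L=1*4+1=5  i=0*2+1=1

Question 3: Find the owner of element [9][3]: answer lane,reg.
5,3

r=9→G=1,rhi=1  c=3→T=1,p=1
L=1*4+1=5  i=1*2+1=3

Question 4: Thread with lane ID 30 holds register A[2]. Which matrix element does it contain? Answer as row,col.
30: gr=7,th=2
[2] (7+8,2*2+0) = (15,4)

15,4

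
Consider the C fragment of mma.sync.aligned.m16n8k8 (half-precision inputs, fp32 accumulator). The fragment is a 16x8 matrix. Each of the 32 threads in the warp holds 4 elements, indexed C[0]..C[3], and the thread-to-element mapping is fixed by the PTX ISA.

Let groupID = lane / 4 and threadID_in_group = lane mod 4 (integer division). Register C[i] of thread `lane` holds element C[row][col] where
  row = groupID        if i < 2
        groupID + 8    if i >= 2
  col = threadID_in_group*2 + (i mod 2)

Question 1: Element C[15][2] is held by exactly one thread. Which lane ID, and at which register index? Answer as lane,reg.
r=15→G=7,rhi=1  c=2→T=1,p=0
L=7*4+1=29  i=1*2+0=2

29,2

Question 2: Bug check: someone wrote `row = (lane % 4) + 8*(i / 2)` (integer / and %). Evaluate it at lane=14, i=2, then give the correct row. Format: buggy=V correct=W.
`(lane % 4) + 8*(i / 2)`[14,2]→10
lane 14→14/4=3, 14 mod 4=2
i=2  r:3+8→11  c:2·2+0→4
row: 10 vs 11

buggy=10 correct=11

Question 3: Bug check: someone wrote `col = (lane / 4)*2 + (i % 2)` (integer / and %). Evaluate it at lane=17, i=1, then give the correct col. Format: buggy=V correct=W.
`(lane / 4)*2 + (i % 2)`[17,1]->9
17: gid=4,tid=1
[1] (4+0,1*2+1) = (4,3)
col: 9 vs 3

buggy=9 correct=3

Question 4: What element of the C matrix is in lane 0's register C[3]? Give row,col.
lane 0→0/4=0, 0 mod 4=0
i=3  r:0+8→8  c:2·0+1→1

8,1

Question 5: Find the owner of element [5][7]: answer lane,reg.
r=5->g=5,rb=0  c=7->t=3,b0=1
L=5*4+3=23  i=0*2+1=1

23,1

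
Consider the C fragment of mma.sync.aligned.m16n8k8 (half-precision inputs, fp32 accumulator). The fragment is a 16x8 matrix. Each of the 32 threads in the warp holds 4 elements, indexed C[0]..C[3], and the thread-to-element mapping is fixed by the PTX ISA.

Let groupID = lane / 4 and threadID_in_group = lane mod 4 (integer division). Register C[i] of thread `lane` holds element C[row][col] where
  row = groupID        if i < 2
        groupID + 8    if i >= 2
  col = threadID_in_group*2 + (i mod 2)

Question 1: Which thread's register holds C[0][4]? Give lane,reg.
r: 0->gid=0,r8=0  c: 4->tid=2,i&1=0
L=0*4+2=2  i=0*2+0=0

2,0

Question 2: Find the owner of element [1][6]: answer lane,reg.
7,0

r=1->g=1,rb=0  c=6->t=3,b0=0
L=1*4+3=7  i=0*2+0=0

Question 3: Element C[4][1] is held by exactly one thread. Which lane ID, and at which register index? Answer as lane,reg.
r=4⇒gr=4,Rb=0  c=1⇒th=0,odd=1
L=4*4+0=16  i=0*2+1=1

16,1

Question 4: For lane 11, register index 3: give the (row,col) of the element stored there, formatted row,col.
lane 11→11/4=2, 11 mod 4=3
i=3  r:2+8→10  c:2·3+1→7

10,7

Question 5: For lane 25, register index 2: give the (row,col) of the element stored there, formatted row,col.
lane 25: G=6 (25/4), T=1 (25%4)
i=2: r=6+8=14, c=1*2+0=2

14,2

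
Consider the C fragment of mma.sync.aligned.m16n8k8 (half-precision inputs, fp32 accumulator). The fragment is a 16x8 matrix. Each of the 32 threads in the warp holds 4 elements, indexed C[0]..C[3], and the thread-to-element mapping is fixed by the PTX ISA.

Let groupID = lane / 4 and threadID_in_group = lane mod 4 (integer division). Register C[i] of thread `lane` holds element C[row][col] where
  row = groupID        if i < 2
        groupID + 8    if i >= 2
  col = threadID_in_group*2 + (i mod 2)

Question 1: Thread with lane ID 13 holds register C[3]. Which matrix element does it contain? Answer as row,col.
11,3

13: grp=3,tig=1
[3] (3+8,1*2+1) = (11,3)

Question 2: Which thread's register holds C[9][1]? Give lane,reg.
r=9->g=1,rb=1  c=1->t=0,b0=1
L=1*4+0=4  i=1*2+1=3

4,3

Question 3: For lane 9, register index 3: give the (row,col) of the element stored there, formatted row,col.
10,3

L=9⇒gr=9>>2=2, th=9&3=1
[3]⇒row 2+8=10  col 1·2+1=3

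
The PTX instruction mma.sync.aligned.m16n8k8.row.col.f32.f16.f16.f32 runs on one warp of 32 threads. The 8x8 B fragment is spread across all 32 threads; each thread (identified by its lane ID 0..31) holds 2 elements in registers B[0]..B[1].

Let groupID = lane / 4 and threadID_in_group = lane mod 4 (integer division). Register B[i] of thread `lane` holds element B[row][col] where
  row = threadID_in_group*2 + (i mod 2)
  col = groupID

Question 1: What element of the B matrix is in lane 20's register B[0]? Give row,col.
0,5

lane 20: g=5 (20/4), t=0 (20%4)
i=0: r=0*2+0=0, c=g=5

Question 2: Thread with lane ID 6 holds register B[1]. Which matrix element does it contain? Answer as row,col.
5,1

6: gid=1,tid=2
[1] (2*2+1,1) = (5,1)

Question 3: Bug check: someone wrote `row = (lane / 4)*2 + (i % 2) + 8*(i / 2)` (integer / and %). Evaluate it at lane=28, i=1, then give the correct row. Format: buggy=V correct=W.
`(lane / 4)*2 + (i % 2) + 8*(i / 2)`[28,1]→15
lane 28: G=7 (28/4), T=0 (28%4)
i=1: r=0*2+1=1, c=G=7
row: 15 vs 1

buggy=15 correct=1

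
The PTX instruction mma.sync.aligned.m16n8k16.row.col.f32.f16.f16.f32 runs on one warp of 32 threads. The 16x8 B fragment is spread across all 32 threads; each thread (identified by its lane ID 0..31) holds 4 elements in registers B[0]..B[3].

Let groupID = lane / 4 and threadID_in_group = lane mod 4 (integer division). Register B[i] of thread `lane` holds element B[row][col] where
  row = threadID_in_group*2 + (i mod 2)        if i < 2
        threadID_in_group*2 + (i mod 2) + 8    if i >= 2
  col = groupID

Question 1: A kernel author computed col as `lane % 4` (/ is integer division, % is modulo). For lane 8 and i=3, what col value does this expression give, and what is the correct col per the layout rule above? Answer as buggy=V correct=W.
buggy=0 correct=2

`lane % 4`[8,3]->0
lane 8: g=2 (8/4), t=0 (8%4)
i=3: r=0*2+1+8=9, c=g=2
col: 0 vs 2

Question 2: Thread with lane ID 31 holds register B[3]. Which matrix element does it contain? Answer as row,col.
31: gid=7,tid=3
[3] (3*2+1+8,7) = (15,7)

15,7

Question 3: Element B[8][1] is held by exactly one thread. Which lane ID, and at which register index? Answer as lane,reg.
c: 1->gid=1  r: 8->r8=1,tid=0,i&1=0
L=1*4+0=4  i=1*2+0=2

4,2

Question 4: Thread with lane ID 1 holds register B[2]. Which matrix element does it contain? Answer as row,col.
10,0

lane 1=>1/4=0, 1 mod 4=1
i=2  r:2·1+0+8=>10  c:0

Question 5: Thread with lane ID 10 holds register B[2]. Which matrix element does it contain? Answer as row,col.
10: gid=2,tid=2
[2] (2*2+0+8,2) = (12,2)

12,2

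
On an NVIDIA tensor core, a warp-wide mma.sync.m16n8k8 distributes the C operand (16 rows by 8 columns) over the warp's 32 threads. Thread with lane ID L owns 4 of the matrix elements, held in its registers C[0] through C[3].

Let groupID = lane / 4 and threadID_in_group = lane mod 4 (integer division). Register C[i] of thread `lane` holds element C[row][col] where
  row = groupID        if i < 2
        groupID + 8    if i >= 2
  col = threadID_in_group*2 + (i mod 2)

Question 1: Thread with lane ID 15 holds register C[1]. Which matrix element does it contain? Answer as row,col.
L=15->g=15>>2=3, t=15&3=3
[1]->row 3+0=3  col 3·2+1=7

3,7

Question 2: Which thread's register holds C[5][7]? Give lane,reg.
r=5⇒gr=5,Rb=0  c=7⇒th=3,odd=1
L=5*4+3=23  i=0*2+1=1

23,1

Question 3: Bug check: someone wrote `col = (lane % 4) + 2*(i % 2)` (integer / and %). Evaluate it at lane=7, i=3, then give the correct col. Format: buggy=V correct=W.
`(lane % 4) + 2*(i % 2)`[7,3]->5
L=7->gid=7>>2=1, tid=7&3=3
[3]->row 1+8=9  col 3·2+1=7
col: 5 vs 7

buggy=5 correct=7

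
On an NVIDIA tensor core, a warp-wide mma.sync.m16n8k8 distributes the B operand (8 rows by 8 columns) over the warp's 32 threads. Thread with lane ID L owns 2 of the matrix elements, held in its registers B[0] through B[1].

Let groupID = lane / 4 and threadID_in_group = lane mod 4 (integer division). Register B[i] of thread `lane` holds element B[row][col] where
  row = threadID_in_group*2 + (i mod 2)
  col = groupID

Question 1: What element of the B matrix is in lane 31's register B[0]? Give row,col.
6,7

lane 31: grp=7 (31/4), tig=3 (31%4)
i=0: r=3*2+0=6, c=grp=7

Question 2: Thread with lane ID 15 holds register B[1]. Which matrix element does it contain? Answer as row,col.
lane 15->15/4=3, 15 mod 4=3
i=1  r:2·3+1->7  c:3

7,3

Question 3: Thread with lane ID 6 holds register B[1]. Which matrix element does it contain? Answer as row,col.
5,1

lane 6->6/4=1, 6 mod 4=2
i=1  r:2·2+1->5  c:1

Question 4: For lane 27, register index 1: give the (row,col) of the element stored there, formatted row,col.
L=27⇒gr=27>>2=6, th=27&3=3
[1]⇒row 3·2+1=7  col gr=6

7,6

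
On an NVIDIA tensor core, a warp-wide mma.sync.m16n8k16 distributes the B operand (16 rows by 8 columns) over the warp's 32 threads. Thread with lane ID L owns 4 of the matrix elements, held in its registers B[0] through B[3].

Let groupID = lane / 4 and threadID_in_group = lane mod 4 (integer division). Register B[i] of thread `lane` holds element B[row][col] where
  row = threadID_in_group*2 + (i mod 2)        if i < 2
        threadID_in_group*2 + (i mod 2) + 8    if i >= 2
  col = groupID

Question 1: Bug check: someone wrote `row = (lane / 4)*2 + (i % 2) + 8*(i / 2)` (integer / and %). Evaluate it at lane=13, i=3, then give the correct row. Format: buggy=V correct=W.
buggy=15 correct=11

`(lane / 4)*2 + (i % 2) + 8*(i / 2)`[13,3]⇒15
lane 13: gr=3 (13/4), th=1 (13%4)
i=3: r=1*2+1+8=11, c=gr=3
row: 15 vs 11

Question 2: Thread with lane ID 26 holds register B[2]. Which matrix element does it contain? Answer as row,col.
lane 26→26/4=6, 26 mod 4=2
i=2  r:2·2+0+8→12  c:6

12,6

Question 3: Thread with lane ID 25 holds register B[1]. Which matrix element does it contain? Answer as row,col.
3,6

lane 25⇒25/4=6, 25 mod 4=1
i=1  r:2·1+1+0⇒3  c:6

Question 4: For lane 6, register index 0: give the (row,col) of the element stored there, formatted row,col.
lane 6=>6/4=1, 6 mod 4=2
i=0  r:2·2+0+0=>4  c:1

4,1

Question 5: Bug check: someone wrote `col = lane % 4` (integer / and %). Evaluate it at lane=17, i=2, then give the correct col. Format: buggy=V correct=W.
`lane % 4`[17,2]->1
lane 17: gid=4 (17/4), tid=1 (17%4)
i=2: r=1*2+0+8=10, c=gid=4
col: 1 vs 4

buggy=1 correct=4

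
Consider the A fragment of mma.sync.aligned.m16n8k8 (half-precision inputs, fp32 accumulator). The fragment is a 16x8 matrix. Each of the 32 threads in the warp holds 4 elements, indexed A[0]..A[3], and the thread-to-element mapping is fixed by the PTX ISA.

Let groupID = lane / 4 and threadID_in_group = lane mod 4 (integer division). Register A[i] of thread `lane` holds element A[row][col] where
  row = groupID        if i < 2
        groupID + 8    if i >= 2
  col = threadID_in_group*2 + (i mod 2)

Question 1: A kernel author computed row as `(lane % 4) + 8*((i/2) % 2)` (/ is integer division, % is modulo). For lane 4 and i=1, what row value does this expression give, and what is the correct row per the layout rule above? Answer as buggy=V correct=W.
buggy=0 correct=1

`(lane % 4) + 8*((i/2) % 2)`[4,1]->0
4: gid=1,tid=0
[1] (1+0,0*2+1) = (1,1)
row: 0 vs 1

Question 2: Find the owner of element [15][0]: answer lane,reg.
r=15⇒gr=7,Rb=1  c=0⇒th=0,odd=0
L=7*4+0=28  i=1*2+0=2

28,2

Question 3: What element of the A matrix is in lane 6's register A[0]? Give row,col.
lane 6: G=1 (6/4), T=2 (6%4)
i=0: r=1+0=1, c=2*2+0=4

1,4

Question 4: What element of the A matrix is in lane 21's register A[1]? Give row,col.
lane 21->21/4=5, 21 mod 4=1
i=1  r:5+0->5  c:2·1+1->3

5,3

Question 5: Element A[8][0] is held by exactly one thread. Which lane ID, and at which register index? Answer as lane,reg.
r:8=>grp=0,rB=1  c:0=>tig=0,lo=0
L=0*4+0=0  i=1*2+0=2

0,2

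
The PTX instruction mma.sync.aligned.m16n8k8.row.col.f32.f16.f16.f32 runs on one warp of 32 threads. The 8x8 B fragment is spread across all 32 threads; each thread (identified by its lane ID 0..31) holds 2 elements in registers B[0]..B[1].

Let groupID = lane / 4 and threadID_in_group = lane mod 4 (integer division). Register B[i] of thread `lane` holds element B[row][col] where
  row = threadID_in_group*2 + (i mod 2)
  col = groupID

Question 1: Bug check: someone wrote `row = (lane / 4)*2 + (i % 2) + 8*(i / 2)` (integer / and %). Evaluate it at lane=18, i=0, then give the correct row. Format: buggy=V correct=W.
`(lane / 4)*2 + (i % 2) + 8*(i / 2)`[18,0]→8
lane 18→18/4=4, 18 mod 4=2
i=0  r:2·2+0→4  c:4
row: 8 vs 4

buggy=8 correct=4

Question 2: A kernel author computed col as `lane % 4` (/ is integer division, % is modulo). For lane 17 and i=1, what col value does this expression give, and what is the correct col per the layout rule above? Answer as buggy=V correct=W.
`lane % 4`[17,1]⇒1
lane 17⇒17/4=4, 17 mod 4=1
i=1  r:2·1+1⇒3  c:4
col: 1 vs 4

buggy=1 correct=4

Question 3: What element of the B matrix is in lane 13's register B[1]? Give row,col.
13: G=3,T=1
[1] (1*2+1,3) = (3,3)

3,3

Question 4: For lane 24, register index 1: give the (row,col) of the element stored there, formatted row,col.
lane 24->24/4=6, 24 mod 4=0
i=1  r:2·0+1->1  c:6

1,6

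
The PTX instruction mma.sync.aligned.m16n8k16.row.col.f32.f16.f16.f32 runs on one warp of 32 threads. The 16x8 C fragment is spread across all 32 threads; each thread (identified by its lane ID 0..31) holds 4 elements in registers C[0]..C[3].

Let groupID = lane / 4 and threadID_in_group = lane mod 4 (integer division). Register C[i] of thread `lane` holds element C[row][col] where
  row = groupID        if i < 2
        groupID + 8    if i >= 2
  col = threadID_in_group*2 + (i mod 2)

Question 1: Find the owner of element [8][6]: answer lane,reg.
3,2

r: 8->gid=0,r8=1  c: 6->tid=3,i&1=0
L=0*4+3=3  i=1*2+0=2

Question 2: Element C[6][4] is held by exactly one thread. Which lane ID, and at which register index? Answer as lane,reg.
r:6=>grp=6,rB=0  c:4=>tig=2,lo=0
L=6*4+2=26  i=0*2+0=0

26,0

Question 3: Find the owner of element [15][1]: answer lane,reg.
r=15->g=7,rb=1  c=1->t=0,b0=1
L=7*4+0=28  i=1*2+1=3

28,3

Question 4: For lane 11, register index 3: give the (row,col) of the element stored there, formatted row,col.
lane 11: g=2 (11/4), t=3 (11%4)
i=3: r=2+8=10, c=3*2+1=7

10,7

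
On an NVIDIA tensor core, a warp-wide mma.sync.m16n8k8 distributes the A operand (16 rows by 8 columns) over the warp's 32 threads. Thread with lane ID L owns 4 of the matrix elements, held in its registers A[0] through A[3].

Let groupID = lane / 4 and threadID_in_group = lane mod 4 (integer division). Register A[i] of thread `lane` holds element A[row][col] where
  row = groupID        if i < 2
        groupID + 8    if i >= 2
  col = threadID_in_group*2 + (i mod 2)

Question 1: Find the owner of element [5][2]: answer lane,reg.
21,0

r=5→G=5,rhi=0  c=2→T=1,p=0
L=5*4+1=21  i=0*2+0=0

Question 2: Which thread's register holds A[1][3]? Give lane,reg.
5,1

r: 1->gid=1,r8=0  c: 3->tid=1,i&1=1
L=1*4+1=5  i=0*2+1=1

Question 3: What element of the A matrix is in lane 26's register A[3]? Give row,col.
26: gid=6,tid=2
[3] (6+8,2*2+1) = (14,5)

14,5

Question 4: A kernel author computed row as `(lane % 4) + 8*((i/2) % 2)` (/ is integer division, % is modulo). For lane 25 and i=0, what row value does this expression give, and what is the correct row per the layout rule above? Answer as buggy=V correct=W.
buggy=1 correct=6

`(lane % 4) + 8*((i/2) % 2)`[25,0]→1
L=25→G=25>>2=6, T=25&3=1
[0]→row 6+0=6  col 1·2+0=2
row: 1 vs 6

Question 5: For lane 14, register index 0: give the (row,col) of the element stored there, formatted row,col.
3,4

lane 14⇒14/4=3, 14 mod 4=2
i=0  r:3+0⇒3  c:2·2+0⇒4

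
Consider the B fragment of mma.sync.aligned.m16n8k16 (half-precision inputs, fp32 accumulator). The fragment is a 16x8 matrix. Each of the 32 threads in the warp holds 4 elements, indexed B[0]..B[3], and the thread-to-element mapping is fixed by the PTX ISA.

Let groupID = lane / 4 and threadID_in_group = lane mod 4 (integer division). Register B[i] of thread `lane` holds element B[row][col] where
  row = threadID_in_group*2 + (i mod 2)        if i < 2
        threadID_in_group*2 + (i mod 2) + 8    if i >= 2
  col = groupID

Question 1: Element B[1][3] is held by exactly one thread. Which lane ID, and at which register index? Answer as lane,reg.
12,1

c:3=>grp=3  r:1=>rB=0,tig=0,lo=1
L=3*4+0=12  i=0*2+1=1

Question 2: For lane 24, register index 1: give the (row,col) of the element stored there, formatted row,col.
1,6

24: G=6,T=0
[1] (0*2+1+0,6) = (1,6)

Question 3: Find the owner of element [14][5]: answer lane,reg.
23,2

c=5⇒gr=5  r=14⇒Rb=1,th=3,odd=0
L=5*4+3=23  i=1*2+0=2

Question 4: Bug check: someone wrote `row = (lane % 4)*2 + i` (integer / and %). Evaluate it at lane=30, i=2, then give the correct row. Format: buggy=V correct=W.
`(lane % 4)*2 + i`[30,2]→6
lane 30→30/4=7, 30 mod 4=2
i=2  r:2·2+0+8→12  c:7
row: 6 vs 12

buggy=6 correct=12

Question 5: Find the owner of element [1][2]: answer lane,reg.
c=2→G=2  r=1→rhi=0,T=0,p=1
L=2*4+0=8  i=0*2+1=1

8,1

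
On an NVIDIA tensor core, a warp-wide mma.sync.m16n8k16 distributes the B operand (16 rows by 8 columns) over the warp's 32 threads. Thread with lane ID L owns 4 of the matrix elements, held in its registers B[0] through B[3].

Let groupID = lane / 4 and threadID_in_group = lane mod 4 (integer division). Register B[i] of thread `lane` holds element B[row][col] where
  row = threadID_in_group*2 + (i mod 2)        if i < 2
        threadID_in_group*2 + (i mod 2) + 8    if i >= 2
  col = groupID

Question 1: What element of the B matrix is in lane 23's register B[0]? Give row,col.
23: gid=5,tid=3
[0] (3*2+0+0,5) = (6,5)

6,5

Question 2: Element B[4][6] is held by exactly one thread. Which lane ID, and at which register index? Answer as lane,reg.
26,0

c=6→G=6  r=4→rhi=0,T=2,p=0
L=6*4+2=26  i=0*2+0=0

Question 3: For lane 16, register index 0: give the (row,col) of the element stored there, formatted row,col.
0,4

16: g=4,t=0
[0] (0*2+0+0,4) = (0,4)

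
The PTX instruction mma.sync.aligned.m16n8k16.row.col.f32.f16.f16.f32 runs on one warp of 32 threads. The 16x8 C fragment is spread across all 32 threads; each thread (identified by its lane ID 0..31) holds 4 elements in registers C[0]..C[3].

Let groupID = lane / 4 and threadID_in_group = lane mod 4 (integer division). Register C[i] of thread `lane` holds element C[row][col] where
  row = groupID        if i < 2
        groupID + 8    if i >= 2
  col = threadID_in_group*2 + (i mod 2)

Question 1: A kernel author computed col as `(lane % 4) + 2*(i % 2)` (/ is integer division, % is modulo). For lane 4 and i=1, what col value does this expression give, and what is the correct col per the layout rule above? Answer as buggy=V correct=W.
`(lane % 4) + 2*(i % 2)`[4,1]=>2
lane 4: grp=1 (4/4), tig=0 (4%4)
i=1: r=1+0=1, c=0*2+1=1
col: 2 vs 1

buggy=2 correct=1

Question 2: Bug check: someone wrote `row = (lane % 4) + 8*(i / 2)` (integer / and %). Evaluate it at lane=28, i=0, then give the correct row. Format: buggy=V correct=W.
buggy=0 correct=7

`(lane % 4) + 8*(i / 2)`[28,0]->0
lane 28->28/4=7, 28 mod 4=0
i=0  r:7+0->7  c:2·0+0->0
row: 0 vs 7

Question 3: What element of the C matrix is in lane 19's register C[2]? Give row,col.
12,6

lane 19: G=4 (19/4), T=3 (19%4)
i=2: r=4+8=12, c=3*2+0=6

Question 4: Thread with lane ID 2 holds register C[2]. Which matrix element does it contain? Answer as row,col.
2: g=0,t=2
[2] (0+8,2*2+0) = (8,4)

8,4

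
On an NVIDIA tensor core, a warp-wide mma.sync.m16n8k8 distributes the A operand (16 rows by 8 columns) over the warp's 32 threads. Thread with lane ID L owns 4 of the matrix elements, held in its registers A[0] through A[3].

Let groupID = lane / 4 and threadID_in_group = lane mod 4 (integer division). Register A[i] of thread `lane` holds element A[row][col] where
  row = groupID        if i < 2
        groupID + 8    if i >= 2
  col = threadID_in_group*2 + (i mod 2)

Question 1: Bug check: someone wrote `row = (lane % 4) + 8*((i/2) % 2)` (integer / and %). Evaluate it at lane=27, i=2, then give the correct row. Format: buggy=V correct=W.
buggy=11 correct=14

`(lane % 4) + 8*((i/2) % 2)`[27,2]=>11
lane 27: grp=6 (27/4), tig=3 (27%4)
i=2: r=6+8=14, c=3*2+0=6
row: 11 vs 14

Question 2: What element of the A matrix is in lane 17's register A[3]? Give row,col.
17: grp=4,tig=1
[3] (4+8,1*2+1) = (12,3)

12,3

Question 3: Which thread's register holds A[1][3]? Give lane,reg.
r=1→G=1,rhi=0  c=3→T=1,p=1
L=1*4+1=5  i=0*2+1=1

5,1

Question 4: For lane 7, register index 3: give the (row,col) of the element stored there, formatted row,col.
L=7→G=7>>2=1, T=7&3=3
[3]→row 1+8=9  col 3·2+1=7

9,7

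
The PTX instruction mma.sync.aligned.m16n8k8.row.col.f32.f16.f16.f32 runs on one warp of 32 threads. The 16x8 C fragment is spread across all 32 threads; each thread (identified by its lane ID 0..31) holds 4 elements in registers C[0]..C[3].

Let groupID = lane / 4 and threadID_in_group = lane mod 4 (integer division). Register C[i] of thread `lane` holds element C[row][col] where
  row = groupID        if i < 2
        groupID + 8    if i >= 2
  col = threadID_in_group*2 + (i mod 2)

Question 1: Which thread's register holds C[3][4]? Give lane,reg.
14,0

r=3⇒gr=3,Rb=0  c=4⇒th=2,odd=0
L=3*4+2=14  i=0*2+0=0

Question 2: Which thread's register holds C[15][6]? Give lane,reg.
31,2

r:15=>grp=7,rB=1  c:6=>tig=3,lo=0
L=7*4+3=31  i=1*2+0=2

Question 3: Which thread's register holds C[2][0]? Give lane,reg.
8,0

r=2⇒gr=2,Rb=0  c=0⇒th=0,odd=0
L=2*4+0=8  i=0*2+0=0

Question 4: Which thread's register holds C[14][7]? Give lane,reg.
r=14->g=6,rb=1  c=7->t=3,b0=1
L=6*4+3=27  i=1*2+1=3

27,3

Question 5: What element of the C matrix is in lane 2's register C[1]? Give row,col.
2: g=0,t=2
[1] (0+0,2*2+1) = (0,5)

0,5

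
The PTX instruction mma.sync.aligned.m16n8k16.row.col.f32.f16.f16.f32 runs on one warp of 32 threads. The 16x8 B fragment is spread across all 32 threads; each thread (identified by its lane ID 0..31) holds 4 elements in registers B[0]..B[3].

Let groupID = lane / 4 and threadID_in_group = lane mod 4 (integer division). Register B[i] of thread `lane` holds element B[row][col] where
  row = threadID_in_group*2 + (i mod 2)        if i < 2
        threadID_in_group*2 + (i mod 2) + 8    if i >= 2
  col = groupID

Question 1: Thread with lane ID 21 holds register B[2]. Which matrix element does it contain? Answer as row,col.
lane 21: g=5 (21/4), t=1 (21%4)
i=2: r=1*2+0+8=10, c=g=5

10,5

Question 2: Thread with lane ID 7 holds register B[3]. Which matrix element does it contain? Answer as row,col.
15,1

lane 7: G=1 (7/4), T=3 (7%4)
i=3: r=3*2+1+8=15, c=G=1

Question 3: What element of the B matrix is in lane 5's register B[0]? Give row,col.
2,1

L=5->gid=5>>2=1, tid=5&3=1
[0]->row 1·2+0+0=2  col gid=1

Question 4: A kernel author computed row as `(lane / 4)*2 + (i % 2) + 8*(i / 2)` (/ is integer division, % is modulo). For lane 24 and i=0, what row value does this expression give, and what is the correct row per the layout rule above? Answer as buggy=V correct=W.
`(lane / 4)*2 + (i % 2) + 8*(i / 2)`[24,0]⇒12
lane 24⇒24/4=6, 24 mod 4=0
i=0  r:2·0+0+0⇒0  c:6
row: 12 vs 0

buggy=12 correct=0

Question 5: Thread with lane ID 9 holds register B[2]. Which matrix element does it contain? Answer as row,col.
10,2

lane 9: gr=2 (9/4), th=1 (9%4)
i=2: r=1*2+0+8=10, c=gr=2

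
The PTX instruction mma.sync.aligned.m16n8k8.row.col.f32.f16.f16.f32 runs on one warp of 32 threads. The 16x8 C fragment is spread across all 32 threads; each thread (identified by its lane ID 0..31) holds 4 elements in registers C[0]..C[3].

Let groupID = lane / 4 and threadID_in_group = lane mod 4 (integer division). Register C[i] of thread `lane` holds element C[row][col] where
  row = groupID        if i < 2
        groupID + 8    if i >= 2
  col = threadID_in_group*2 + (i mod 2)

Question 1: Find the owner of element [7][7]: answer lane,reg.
r=7⇒gr=7,Rb=0  c=7⇒th=3,odd=1
L=7*4+3=31  i=0*2+1=1

31,1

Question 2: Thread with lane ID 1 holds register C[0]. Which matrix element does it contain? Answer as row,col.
L=1⇒gr=1>>2=0, th=1&3=1
[0]⇒row 0+0=0  col 1·2+0=2

0,2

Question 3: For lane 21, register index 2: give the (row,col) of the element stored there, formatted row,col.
13,2

L=21⇒gr=21>>2=5, th=21&3=1
[2]⇒row 5+8=13  col 1·2+0=2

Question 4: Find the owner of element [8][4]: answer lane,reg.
r=8->g=0,rb=1  c=4->t=2,b0=0
L=0*4+2=2  i=1*2+0=2

2,2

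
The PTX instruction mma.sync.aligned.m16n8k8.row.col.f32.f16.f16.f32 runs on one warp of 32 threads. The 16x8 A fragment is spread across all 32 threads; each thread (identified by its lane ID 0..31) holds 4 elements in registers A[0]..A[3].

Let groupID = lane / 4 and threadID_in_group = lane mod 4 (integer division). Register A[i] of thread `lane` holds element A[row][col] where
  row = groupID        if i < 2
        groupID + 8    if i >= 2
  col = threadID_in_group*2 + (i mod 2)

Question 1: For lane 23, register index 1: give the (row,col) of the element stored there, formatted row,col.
5,7

lane 23->23/4=5, 23 mod 4=3
i=1  r:5+0->5  c:2·3+1->7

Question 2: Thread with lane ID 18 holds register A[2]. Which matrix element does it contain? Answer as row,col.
12,4

L=18->gid=18>>2=4, tid=18&3=2
[2]->row 4+8=12  col 2·2+0=4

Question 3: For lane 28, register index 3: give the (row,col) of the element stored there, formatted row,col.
lane 28: gid=7 (28/4), tid=0 (28%4)
i=3: r=7+8=15, c=0*2+1=1

15,1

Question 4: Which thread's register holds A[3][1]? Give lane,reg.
12,1

r:3=>grp=3,rB=0  c:1=>tig=0,lo=1
L=3*4+0=12  i=0*2+1=1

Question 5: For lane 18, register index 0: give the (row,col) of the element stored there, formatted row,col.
lane 18⇒18/4=4, 18 mod 4=2
i=0  r:4+0⇒4  c:2·2+0⇒4

4,4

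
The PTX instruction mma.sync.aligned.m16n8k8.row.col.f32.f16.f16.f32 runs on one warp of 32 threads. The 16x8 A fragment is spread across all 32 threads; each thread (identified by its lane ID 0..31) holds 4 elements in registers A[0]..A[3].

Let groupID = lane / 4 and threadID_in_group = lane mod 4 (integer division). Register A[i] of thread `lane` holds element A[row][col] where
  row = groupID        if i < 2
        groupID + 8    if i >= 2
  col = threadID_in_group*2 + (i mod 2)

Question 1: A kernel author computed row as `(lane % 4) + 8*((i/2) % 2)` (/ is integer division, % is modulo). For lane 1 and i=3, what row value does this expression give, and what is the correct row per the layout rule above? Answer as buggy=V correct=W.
buggy=9 correct=8

`(lane % 4) + 8*((i/2) % 2)`[1,3]→9
lane 1: G=0 (1/4), T=1 (1%4)
i=3: r=0+8=8, c=1*2+1=3
row: 9 vs 8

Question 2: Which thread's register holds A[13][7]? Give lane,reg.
23,3

r: 13->gid=5,r8=1  c: 7->tid=3,i&1=1
L=5*4+3=23  i=1*2+1=3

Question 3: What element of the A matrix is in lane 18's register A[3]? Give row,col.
12,5

lane 18: gid=4 (18/4), tid=2 (18%4)
i=3: r=4+8=12, c=2*2+1=5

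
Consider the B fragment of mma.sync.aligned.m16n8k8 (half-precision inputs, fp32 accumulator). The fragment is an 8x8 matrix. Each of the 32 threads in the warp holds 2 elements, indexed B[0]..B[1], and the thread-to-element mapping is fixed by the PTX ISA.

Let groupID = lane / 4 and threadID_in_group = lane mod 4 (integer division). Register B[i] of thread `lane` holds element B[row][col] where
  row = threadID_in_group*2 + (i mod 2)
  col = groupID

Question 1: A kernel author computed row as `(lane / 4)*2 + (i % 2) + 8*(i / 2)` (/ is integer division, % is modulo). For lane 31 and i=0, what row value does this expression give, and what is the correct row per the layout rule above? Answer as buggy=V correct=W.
buggy=14 correct=6

`(lane / 4)*2 + (i % 2) + 8*(i / 2)`[31,0]->14
L=31->g=31>>2=7, t=31&3=3
[0]->row 3·2+0=6  col g=7
row: 14 vs 6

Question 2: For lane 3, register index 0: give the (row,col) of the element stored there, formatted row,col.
lane 3=>3/4=0, 3 mod 4=3
i=0  r:2·3+0=>6  c:0

6,0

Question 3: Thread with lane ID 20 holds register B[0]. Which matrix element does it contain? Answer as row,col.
0,5

lane 20→20/4=5, 20 mod 4=0
i=0  r:2·0+0→0  c:5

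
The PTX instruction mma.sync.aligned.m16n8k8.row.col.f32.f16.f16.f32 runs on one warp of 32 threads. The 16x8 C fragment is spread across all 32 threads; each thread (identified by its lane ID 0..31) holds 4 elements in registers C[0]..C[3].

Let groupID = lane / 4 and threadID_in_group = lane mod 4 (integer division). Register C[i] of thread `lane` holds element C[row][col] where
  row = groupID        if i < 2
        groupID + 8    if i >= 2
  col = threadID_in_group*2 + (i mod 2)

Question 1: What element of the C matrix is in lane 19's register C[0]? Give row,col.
L=19⇒gr=19>>2=4, th=19&3=3
[0]⇒row 4+0=4  col 3·2+0=6

4,6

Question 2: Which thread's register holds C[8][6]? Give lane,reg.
3,2

r:8=>grp=0,rB=1  c:6=>tig=3,lo=0
L=0*4+3=3  i=1*2+0=2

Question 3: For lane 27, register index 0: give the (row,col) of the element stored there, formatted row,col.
6,6

lane 27->27/4=6, 27 mod 4=3
i=0  r:6+0->6  c:2·3+0->6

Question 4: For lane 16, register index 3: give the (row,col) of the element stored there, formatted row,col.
L=16->gid=16>>2=4, tid=16&3=0
[3]->row 4+8=12  col 0·2+1=1

12,1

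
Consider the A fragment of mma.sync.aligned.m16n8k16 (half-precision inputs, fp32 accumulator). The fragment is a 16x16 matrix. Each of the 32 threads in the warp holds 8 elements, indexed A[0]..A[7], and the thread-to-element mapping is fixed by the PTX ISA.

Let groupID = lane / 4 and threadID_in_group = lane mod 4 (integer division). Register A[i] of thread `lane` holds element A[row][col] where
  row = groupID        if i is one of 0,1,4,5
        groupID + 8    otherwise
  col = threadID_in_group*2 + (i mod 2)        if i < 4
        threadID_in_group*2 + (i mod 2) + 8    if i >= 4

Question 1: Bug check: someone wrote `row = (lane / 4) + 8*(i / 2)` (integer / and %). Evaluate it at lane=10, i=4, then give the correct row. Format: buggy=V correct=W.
`(lane / 4) + 8*(i / 2)`[10,4]⇒18
10: gr=2,th=2
[4] (2+0,2*2+0+8) = (2,12)
row: 18 vs 2

buggy=18 correct=2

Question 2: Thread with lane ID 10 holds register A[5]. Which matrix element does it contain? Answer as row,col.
L=10=>grp=10>>2=2, tig=10&3=2
[5]=>row 2+0=2  col 2·2+1+8=13

2,13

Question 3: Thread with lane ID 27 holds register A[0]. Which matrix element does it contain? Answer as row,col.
lane 27→27/4=6, 27 mod 4=3
i=0  r:6+0→6  c:2·3+0+0→6

6,6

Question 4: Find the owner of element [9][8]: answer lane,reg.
4,6

r=9⇒gr=1,Rb=1  c=8⇒Cb=1,th=0,odd=0
L=1*4+0=4  i=1*4+1*2+0=6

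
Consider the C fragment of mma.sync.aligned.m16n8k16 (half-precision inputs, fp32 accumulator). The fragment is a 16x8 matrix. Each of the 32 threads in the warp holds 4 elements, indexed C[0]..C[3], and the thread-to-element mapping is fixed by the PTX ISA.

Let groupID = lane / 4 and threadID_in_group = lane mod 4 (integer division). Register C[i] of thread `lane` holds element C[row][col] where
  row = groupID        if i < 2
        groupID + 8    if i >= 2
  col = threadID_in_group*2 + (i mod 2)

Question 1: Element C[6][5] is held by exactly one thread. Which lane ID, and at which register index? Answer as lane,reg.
26,1

r=6→G=6,rhi=0  c=5→T=2,p=1
L=6*4+2=26  i=0*2+1=1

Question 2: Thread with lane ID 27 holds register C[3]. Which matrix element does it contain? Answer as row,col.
14,7

lane 27: gid=6 (27/4), tid=3 (27%4)
i=3: r=6+8=14, c=3*2+1=7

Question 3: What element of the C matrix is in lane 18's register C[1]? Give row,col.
4,5

lane 18: gr=4 (18/4), th=2 (18%4)
i=1: r=4+0=4, c=2*2+1=5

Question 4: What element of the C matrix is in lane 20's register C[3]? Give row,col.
20: gr=5,th=0
[3] (5+8,0*2+1) = (13,1)

13,1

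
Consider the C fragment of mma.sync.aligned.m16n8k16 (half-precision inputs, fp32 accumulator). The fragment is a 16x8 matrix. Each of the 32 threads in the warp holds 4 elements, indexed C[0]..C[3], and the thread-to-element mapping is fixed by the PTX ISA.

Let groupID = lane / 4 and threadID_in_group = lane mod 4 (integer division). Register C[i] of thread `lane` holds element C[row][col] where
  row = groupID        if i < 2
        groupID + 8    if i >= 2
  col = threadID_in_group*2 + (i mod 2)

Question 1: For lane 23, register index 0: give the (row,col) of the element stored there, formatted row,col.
5,6

lane 23->23/4=5, 23 mod 4=3
i=0  r:5+0->5  c:2·3+0->6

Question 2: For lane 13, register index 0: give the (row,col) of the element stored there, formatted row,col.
3,2

L=13→G=13>>2=3, T=13&3=1
[0]→row 3+0=3  col 1·2+0=2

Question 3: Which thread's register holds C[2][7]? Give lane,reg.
11,1

r=2→G=2,rhi=0  c=7→T=3,p=1
L=2*4+3=11  i=0*2+1=1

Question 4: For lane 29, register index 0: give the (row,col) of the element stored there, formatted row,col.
29: grp=7,tig=1
[0] (7+0,1*2+0) = (7,2)

7,2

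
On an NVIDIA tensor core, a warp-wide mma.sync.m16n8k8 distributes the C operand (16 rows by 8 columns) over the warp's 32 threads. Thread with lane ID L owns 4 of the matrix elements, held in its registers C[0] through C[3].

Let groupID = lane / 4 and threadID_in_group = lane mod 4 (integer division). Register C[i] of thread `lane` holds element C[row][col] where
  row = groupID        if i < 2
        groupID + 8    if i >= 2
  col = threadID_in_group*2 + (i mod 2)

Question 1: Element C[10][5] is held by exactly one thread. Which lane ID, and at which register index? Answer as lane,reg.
r: 10->gid=2,r8=1  c: 5->tid=2,i&1=1
L=2*4+2=10  i=1*2+1=3

10,3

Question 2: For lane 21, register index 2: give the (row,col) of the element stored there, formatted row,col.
13,2

lane 21→21/4=5, 21 mod 4=1
i=2  r:5+8→13  c:2·1+0→2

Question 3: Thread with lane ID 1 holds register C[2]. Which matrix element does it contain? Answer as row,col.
8,2

lane 1->1/4=0, 1 mod 4=1
i=2  r:0+8->8  c:2·1+0->2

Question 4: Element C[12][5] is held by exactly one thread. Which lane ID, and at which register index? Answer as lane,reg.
18,3

r=12->g=4,rb=1  c=5->t=2,b0=1
L=4*4+2=18  i=1*2+1=3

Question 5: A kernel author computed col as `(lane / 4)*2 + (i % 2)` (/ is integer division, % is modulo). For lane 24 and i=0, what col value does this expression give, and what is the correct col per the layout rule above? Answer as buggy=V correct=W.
buggy=12 correct=0

`(lane / 4)*2 + (i % 2)`[24,0]->12
lane 24->24/4=6, 24 mod 4=0
i=0  r:6+0->6  c:2·0+0->0
col: 12 vs 0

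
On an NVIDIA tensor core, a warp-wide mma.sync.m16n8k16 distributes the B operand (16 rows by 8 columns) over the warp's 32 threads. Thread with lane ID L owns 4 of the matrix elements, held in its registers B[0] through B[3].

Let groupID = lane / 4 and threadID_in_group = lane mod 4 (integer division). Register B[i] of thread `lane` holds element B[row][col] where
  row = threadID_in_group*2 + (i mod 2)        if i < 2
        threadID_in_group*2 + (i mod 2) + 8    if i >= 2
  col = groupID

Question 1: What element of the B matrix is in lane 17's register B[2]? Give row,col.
17: grp=4,tig=1
[2] (1*2+0+8,4) = (10,4)

10,4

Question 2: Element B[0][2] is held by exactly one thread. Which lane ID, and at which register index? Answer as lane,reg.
c=2⇒gr=2  r=0⇒Rb=0,th=0,odd=0
L=2*4+0=8  i=0*2+0=0

8,0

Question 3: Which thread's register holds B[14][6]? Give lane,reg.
c: 6->gid=6  r: 14->r8=1,tid=3,i&1=0
L=6*4+3=27  i=1*2+0=2

27,2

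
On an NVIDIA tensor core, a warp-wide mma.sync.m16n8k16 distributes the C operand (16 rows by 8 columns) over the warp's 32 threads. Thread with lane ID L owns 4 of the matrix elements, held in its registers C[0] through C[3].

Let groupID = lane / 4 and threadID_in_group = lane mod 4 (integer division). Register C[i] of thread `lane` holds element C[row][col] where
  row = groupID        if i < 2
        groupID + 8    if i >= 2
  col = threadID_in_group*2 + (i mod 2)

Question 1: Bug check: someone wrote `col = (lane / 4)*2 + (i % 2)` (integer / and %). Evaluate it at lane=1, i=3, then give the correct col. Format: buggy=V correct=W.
`(lane / 4)*2 + (i % 2)`[1,3]->1
L=1->g=1>>2=0, t=1&3=1
[3]->row 0+8=8  col 1·2+1=3
col: 1 vs 3

buggy=1 correct=3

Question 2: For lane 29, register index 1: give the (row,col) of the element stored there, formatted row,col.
lane 29: gid=7 (29/4), tid=1 (29%4)
i=1: r=7+0=7, c=1*2+1=3

7,3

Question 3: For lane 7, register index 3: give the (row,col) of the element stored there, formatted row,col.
9,7

7: gr=1,th=3
[3] (1+8,3*2+1) = (9,7)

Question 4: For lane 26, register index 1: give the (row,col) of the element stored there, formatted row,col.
6,5

lane 26=>26/4=6, 26 mod 4=2
i=1  r:6+0=>6  c:2·2+1=>5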